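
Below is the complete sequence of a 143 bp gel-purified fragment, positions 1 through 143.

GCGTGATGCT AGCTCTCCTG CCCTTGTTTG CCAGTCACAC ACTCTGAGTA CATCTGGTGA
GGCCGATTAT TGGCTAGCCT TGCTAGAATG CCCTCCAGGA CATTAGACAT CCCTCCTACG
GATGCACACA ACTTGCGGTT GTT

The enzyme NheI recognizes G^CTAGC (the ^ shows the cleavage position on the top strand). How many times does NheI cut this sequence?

GCTAGC occurs starting at positions 8, 73.
NheI cuts at 2 sites.

2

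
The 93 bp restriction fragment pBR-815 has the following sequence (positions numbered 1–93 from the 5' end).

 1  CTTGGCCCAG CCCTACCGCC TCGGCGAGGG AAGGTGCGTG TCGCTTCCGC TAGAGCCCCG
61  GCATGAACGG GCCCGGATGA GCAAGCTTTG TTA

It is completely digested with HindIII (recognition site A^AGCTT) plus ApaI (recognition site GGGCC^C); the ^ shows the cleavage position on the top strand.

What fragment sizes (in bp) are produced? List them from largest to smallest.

The HindIII site (AAGCTT) starts at position 83.
HindIII cuts after the first base of each site, so after position 83.
The ApaI site (GGGCCC) starts at position 69.
ApaI cuts after base 5 of each site (before the last base), so after position 73.
Combined cut positions: 73, 83.
Linear molecule, 2 cuts → 3 fragments:
  1–73 → 73 bp
  74–83 → 10 bp
  84–93 → 10 bp
Sorted largest to smallest: 73, 10, 10 bp.

73, 10, 10 bp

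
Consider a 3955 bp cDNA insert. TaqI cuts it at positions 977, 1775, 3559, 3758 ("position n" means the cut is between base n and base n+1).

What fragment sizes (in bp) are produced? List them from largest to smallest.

1784, 977, 798, 199, 197 bp

Linear molecule, 4 cuts → 5 fragments:
  977 − 0 = 977 bp
  1775 − 977 = 798 bp
  3559 − 1775 = 1784 bp
  3758 − 3559 = 199 bp
  3955 − 3758 = 197 bp
Sorted largest to smallest: 1784, 977, 798, 199, 197 bp.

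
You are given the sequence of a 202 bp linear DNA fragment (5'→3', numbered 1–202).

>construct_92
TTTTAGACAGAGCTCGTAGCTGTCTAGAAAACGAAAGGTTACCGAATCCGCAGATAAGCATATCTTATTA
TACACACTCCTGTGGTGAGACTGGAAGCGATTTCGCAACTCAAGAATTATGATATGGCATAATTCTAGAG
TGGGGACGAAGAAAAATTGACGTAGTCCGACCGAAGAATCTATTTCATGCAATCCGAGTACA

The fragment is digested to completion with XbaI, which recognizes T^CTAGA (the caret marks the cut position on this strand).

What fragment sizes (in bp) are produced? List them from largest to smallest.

111, 68, 23 bp

XbaI sites (TCTAGA) start at positions 23, 134.
XbaI cuts after the first base of each site, so after positions 23, 134.
Linear molecule, 2 cuts → 3 fragments:
  1–23 → 23 bp
  24–134 → 111 bp
  135–202 → 68 bp
Sorted largest to smallest: 111, 68, 23 bp.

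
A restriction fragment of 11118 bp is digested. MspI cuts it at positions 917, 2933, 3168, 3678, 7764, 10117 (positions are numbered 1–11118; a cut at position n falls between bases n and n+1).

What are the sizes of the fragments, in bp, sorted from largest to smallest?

4086, 2353, 2016, 1001, 917, 510, 235 bp

Linear molecule, 6 cuts → 7 fragments:
  917 − 0 = 917 bp
  2933 − 917 = 2016 bp
  3168 − 2933 = 235 bp
  3678 − 3168 = 510 bp
  7764 − 3678 = 4086 bp
  10117 − 7764 = 2353 bp
  11118 − 10117 = 1001 bp
Sorted largest to smallest: 4086, 2353, 2016, 1001, 917, 510, 235 bp.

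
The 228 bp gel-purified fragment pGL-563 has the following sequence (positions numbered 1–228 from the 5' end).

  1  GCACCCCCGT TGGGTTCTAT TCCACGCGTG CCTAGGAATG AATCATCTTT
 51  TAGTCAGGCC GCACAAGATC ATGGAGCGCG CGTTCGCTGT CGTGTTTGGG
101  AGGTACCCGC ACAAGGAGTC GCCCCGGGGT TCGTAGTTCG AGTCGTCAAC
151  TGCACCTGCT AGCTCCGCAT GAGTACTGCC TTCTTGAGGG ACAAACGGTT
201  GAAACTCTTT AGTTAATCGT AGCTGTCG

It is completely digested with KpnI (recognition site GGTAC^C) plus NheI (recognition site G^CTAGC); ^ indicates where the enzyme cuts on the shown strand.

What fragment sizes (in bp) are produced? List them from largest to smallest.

The KpnI site (GGTACC) starts at position 102.
KpnI cuts after base 5 of each site (before the last base), so after position 106.
The NheI site (GCTAGC) starts at position 158.
NheI cuts after the first base of each site, so after position 158.
Combined cut positions: 106, 158.
Linear molecule, 2 cuts → 3 fragments:
  1–106 → 106 bp
  107–158 → 52 bp
  159–228 → 70 bp
Sorted largest to smallest: 106, 70, 52 bp.

106, 70, 52 bp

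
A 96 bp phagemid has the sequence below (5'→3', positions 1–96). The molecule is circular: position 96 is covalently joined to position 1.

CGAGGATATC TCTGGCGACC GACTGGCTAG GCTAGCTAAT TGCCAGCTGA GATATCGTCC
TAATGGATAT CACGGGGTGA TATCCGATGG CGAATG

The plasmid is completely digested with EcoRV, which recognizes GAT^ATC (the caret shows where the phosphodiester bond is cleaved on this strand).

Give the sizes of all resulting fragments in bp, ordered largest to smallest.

46, 22, 15, 13 bp

EcoRV sites (GATATC) start at positions 5, 51, 66, 79.
EcoRV cuts after base 3 of each site, so after positions 7, 53, 68, 81.
Circular molecule, 4 cuts → 4 fragments:
  8–53 → 46 bp
  54–68 → 15 bp
  69–81 → 13 bp
  82–96 then 1–7 → 15 + 7 = 22 bp
Sorted largest to smallest: 46, 22, 15, 13 bp.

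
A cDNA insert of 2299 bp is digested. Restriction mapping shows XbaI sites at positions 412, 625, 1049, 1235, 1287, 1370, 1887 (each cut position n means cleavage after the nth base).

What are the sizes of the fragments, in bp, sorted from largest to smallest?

517, 424, 412, 412, 213, 186, 83, 52 bp

Linear molecule, 7 cuts → 8 fragments:
  412 − 0 = 412 bp
  625 − 412 = 213 bp
  1049 − 625 = 424 bp
  1235 − 1049 = 186 bp
  1287 − 1235 = 52 bp
  1370 − 1287 = 83 bp
  1887 − 1370 = 517 bp
  2299 − 1887 = 412 bp
Sorted largest to smallest: 517, 424, 412, 412, 213, 186, 83, 52 bp.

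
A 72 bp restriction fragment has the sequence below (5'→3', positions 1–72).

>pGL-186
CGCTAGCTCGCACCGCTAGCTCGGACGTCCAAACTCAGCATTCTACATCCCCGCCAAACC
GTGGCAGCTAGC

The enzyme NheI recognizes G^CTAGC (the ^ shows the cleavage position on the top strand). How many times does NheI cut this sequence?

GCTAGC occurs starting at positions 2, 15, 67.
NheI cuts at 3 sites.

3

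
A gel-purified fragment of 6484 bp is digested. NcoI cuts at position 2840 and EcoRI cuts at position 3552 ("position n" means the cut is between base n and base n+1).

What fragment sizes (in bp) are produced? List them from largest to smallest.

2932, 2840, 712 bp

Combined cut positions (sorted): 2840, 3552.
Linear molecule, 2 cuts → 3 fragments:
  2840 − 0 = 2840 bp
  3552 − 2840 = 712 bp
  6484 − 3552 = 2932 bp
Sorted largest to smallest: 2932, 2840, 712 bp.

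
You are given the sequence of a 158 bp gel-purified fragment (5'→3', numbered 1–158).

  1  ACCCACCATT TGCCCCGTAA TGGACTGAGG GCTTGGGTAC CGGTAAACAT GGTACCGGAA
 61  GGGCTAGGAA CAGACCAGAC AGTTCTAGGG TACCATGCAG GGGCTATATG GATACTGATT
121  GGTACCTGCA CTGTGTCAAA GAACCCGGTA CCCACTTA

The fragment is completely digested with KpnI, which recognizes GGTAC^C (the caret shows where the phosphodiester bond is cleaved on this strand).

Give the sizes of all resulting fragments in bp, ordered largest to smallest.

40, 38, 32, 26, 15, 7 bp

KpnI sites (GGTACC) start at positions 36, 51, 89, 121, 147.
KpnI cuts after base 5 of each site (before the last base), so after positions 40, 55, 93, 125, 151.
Linear molecule, 5 cuts → 6 fragments:
  1–40 → 40 bp
  41–55 → 15 bp
  56–93 → 38 bp
  94–125 → 32 bp
  126–151 → 26 bp
  152–158 → 7 bp
Sorted largest to smallest: 40, 38, 32, 26, 15, 7 bp.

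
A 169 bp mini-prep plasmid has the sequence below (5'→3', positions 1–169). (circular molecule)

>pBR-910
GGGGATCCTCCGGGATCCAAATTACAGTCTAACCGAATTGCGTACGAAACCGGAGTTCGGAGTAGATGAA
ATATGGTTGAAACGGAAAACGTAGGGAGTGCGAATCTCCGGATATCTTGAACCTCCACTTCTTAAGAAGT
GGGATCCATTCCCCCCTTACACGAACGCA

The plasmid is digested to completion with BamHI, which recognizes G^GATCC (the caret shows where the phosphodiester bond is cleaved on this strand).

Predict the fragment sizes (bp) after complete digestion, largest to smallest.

129, 30, 10 bp

BamHI sites (GGATCC) start at positions 3, 13, 142.
BamHI cuts after the first base of each site, so after positions 3, 13, 142.
Circular molecule, 3 cuts → 3 fragments:
  4–13 → 10 bp
  14–142 → 129 bp
  143–169 then 1–3 → 27 + 3 = 30 bp
Sorted largest to smallest: 129, 30, 10 bp.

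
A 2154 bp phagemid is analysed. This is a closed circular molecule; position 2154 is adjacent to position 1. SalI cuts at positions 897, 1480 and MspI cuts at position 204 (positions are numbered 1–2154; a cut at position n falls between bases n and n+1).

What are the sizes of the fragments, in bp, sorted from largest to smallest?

Combined cut positions (sorted): 204, 897, 1480.
Circular molecule, 3 cuts → 3 fragments:
  897 − 204 = 693 bp
  1480 − 897 = 583 bp
  wrap: 2154 − 1480 + 204 = 878 bp
Sorted largest to smallest: 878, 693, 583 bp.

878, 693, 583 bp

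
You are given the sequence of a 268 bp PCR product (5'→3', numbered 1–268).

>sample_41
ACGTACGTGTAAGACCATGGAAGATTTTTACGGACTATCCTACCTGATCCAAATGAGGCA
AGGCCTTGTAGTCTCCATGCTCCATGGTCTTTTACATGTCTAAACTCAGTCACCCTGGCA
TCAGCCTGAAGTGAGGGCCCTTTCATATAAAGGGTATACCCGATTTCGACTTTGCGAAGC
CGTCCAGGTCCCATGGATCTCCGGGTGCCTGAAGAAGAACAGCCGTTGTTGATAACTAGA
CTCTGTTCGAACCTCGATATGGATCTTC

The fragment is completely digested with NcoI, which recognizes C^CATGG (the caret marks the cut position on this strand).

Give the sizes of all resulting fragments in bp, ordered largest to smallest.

109, 77, 67, 15 bp

NcoI sites (CCATGG) start at positions 15, 82, 191.
NcoI cuts after the first base of each site, so after positions 15, 82, 191.
Linear molecule, 3 cuts → 4 fragments:
  1–15 → 15 bp
  16–82 → 67 bp
  83–191 → 109 bp
  192–268 → 77 bp
Sorted largest to smallest: 109, 77, 67, 15 bp.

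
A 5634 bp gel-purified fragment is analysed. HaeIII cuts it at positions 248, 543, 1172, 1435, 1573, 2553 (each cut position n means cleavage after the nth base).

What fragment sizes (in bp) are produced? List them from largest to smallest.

3081, 980, 629, 295, 263, 248, 138 bp

Linear molecule, 6 cuts → 7 fragments:
  248 − 0 = 248 bp
  543 − 248 = 295 bp
  1172 − 543 = 629 bp
  1435 − 1172 = 263 bp
  1573 − 1435 = 138 bp
  2553 − 1573 = 980 bp
  5634 − 2553 = 3081 bp
Sorted largest to smallest: 3081, 980, 629, 295, 263, 248, 138 bp.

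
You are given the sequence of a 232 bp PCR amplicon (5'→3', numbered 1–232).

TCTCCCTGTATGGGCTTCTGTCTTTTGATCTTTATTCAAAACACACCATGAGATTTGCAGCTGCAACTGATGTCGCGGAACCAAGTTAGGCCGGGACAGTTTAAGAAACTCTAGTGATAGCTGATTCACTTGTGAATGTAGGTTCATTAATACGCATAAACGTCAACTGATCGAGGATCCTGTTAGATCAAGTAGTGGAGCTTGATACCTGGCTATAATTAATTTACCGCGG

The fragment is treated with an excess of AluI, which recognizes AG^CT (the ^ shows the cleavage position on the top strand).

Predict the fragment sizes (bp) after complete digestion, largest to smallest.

AluI sites (AGCT) start at positions 59, 119, 199.
AluI cuts after base 2 of each site, so after positions 60, 120, 200.
Linear molecule, 3 cuts → 4 fragments:
  1–60 → 60 bp
  61–120 → 60 bp
  121–200 → 80 bp
  201–232 → 32 bp
Sorted largest to smallest: 80, 60, 60, 32 bp.

80, 60, 60, 32 bp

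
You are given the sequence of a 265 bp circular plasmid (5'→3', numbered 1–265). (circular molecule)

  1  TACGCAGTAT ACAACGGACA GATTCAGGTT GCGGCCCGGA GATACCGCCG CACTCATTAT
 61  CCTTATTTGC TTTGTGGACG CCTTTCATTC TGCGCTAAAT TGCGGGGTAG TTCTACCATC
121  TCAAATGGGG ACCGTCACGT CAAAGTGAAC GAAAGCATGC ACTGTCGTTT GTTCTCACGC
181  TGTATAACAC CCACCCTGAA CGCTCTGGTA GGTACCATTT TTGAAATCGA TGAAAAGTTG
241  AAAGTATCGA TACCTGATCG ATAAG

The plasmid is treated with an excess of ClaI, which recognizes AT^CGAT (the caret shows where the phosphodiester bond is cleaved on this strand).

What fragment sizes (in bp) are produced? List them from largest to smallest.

234, 20, 11 bp

ClaI sites (ATCGAT) start at positions 226, 246, 257.
ClaI cuts after base 2 of each site, so after positions 227, 247, 258.
Circular molecule, 3 cuts → 3 fragments:
  228–247 → 20 bp
  248–258 → 11 bp
  259–265 then 1–227 → 7 + 227 = 234 bp
Sorted largest to smallest: 234, 20, 11 bp.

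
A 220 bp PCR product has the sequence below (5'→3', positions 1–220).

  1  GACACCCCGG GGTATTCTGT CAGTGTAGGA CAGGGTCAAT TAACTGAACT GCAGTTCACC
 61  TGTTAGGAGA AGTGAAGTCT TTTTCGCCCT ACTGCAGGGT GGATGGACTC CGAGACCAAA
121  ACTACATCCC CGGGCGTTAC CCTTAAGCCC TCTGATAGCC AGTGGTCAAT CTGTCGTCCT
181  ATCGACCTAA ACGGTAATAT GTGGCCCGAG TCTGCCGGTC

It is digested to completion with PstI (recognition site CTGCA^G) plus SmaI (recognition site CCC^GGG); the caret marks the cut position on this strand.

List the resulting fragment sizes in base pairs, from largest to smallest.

89, 45, 43, 35, 8 bp

PstI sites (CTGCAG) start at positions 49, 92.
PstI cuts after base 5 of each site (before the last base), so after positions 53, 96.
SmaI sites (CCCGGG) start at positions 6, 129.
SmaI cuts after base 3 of each site, so after positions 8, 131.
Combined cut positions: 8, 53, 96, 131.
Linear molecule, 4 cuts → 5 fragments:
  1–8 → 8 bp
  9–53 → 45 bp
  54–96 → 43 bp
  97–131 → 35 bp
  132–220 → 89 bp
Sorted largest to smallest: 89, 45, 43, 35, 8 bp.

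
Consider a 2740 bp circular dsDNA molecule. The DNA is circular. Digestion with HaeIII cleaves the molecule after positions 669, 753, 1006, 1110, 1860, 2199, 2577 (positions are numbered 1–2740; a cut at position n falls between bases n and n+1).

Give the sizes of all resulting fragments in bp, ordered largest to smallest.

Circular molecule, 7 cuts → 7 fragments:
  753 − 669 = 84 bp
  1006 − 753 = 253 bp
  1110 − 1006 = 104 bp
  1860 − 1110 = 750 bp
  2199 − 1860 = 339 bp
  2577 − 2199 = 378 bp
  wrap: 2740 − 2577 + 669 = 832 bp
Sorted largest to smallest: 832, 750, 378, 339, 253, 104, 84 bp.

832, 750, 378, 339, 253, 104, 84 bp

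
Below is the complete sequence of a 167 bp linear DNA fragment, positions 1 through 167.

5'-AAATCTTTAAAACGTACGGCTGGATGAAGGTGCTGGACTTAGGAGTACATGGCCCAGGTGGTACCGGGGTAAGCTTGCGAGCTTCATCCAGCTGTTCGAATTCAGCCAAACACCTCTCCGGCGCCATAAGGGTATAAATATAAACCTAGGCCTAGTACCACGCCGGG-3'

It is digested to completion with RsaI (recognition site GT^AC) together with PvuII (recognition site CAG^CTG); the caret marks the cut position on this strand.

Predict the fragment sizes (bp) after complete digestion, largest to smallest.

RsaI sites (GTAC) start at positions 14, 45, 61, 155.
RsaI cuts after base 2 of each site, so after positions 15, 46, 62, 156.
The PvuII site (CAGCTG) starts at position 89.
PvuII cuts after base 3 of each site, so after position 91.
Combined cut positions: 15, 46, 62, 91, 156.
Linear molecule, 5 cuts → 6 fragments:
  1–15 → 15 bp
  16–46 → 31 bp
  47–62 → 16 bp
  63–91 → 29 bp
  92–156 → 65 bp
  157–167 → 11 bp
Sorted largest to smallest: 65, 31, 29, 16, 15, 11 bp.

65, 31, 29, 16, 15, 11 bp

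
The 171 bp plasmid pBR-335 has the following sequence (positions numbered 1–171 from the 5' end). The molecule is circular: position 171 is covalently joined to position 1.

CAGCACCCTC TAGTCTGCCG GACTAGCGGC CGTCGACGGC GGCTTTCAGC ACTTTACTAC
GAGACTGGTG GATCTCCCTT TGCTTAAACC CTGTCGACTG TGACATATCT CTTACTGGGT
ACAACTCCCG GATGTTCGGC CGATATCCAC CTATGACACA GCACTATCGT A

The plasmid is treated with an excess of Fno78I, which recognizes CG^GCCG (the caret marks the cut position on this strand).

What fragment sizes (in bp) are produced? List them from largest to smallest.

110, 61 bp

Fno78I sites (CGGCCG) start at positions 27, 137.
Fno78I cuts after base 2 of each site, so after positions 28, 138.
Circular molecule, 2 cuts → 2 fragments:
  29–138 → 110 bp
  139–171 then 1–28 → 33 + 28 = 61 bp
Sorted largest to smallest: 110, 61 bp.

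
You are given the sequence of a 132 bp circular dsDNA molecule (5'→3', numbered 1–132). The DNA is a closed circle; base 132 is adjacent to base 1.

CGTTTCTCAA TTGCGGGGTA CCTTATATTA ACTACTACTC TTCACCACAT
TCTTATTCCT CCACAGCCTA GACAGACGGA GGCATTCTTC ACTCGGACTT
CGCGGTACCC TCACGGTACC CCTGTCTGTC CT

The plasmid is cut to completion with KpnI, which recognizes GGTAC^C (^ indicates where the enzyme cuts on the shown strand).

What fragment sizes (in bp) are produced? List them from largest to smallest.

87, 34, 11 bp

KpnI sites (GGTACC) start at positions 17, 104, 115.
KpnI cuts after base 5 of each site (before the last base), so after positions 21, 108, 119.
Circular molecule, 3 cuts → 3 fragments:
  22–108 → 87 bp
  109–119 → 11 bp
  120–132 then 1–21 → 13 + 21 = 34 bp
Sorted largest to smallest: 87, 34, 11 bp.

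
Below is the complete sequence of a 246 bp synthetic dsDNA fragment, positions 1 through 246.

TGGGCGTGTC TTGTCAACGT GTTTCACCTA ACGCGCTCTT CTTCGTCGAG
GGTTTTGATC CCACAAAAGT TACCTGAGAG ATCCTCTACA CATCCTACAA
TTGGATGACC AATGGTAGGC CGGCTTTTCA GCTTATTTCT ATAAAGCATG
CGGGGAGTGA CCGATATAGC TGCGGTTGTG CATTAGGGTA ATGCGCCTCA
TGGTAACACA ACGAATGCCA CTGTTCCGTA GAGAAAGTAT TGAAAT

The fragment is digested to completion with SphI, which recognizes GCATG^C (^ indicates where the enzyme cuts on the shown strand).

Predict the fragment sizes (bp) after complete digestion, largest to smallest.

The SphI site (GCATGC) starts at position 146.
SphI cuts after base 5 of each site (before the last base), so after position 150.
Linear molecule, 1 cut → 2 fragments:
  1–150 → 150 bp
  151–246 → 96 bp
Sorted largest to smallest: 150, 96 bp.

150, 96 bp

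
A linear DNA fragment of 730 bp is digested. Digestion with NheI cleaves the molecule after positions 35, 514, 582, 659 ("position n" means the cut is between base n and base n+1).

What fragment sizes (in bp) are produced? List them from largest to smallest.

Linear molecule, 4 cuts → 5 fragments:
  35 − 0 = 35 bp
  514 − 35 = 479 bp
  582 − 514 = 68 bp
  659 − 582 = 77 bp
  730 − 659 = 71 bp
Sorted largest to smallest: 479, 77, 71, 68, 35 bp.

479, 77, 71, 68, 35 bp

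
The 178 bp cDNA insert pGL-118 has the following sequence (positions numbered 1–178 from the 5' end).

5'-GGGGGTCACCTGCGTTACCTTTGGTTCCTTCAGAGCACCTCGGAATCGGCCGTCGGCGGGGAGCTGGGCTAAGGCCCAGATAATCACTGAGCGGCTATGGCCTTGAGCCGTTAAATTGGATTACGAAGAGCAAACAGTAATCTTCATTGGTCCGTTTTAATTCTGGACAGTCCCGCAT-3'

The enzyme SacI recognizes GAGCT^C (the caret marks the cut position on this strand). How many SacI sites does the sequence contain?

0

No occurrence of GAGCTC is present in the sequence.
SacI does not cut: 0 sites.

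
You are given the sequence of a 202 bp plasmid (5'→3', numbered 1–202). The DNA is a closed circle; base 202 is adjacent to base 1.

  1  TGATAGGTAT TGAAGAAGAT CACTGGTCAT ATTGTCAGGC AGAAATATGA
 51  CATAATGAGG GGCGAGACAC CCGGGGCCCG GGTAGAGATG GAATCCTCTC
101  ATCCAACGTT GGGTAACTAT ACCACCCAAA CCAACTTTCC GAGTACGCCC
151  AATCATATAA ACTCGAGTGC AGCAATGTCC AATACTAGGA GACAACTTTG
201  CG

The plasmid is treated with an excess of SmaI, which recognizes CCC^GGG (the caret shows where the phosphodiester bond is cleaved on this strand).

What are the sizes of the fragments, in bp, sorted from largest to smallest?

SmaI sites (CCCGGG) start at positions 70, 77.
SmaI cuts after base 3 of each site, so after positions 72, 79.
Circular molecule, 2 cuts → 2 fragments:
  73–79 → 7 bp
  80–202 then 1–72 → 123 + 72 = 195 bp
Sorted largest to smallest: 195, 7 bp.

195, 7 bp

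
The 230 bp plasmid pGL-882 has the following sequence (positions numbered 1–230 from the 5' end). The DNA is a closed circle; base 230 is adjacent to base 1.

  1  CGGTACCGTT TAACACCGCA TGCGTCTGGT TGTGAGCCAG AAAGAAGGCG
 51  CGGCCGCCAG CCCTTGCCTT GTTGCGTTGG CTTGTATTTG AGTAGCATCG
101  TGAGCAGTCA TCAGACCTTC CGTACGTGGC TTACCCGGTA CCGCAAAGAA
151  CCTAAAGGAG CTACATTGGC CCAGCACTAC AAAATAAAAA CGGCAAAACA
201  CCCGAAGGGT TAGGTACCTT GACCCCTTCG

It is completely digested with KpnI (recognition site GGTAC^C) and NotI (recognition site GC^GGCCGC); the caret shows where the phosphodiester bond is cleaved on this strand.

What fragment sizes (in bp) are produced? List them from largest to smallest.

90, 76, 45, 19 bp

KpnI sites (GGTACC) start at positions 2, 137, 213.
KpnI cuts after base 5 of each site (before the last base), so after positions 6, 141, 217.
The NotI site (GCGGCCGC) starts at position 50.
NotI cuts after base 2 of each site, so after position 51.
Combined cut positions: 6, 51, 141, 217.
Circular molecule, 4 cuts → 4 fragments:
  7–51 → 45 bp
  52–141 → 90 bp
  142–217 → 76 bp
  218–230 then 1–6 → 13 + 6 = 19 bp
Sorted largest to smallest: 90, 76, 45, 19 bp.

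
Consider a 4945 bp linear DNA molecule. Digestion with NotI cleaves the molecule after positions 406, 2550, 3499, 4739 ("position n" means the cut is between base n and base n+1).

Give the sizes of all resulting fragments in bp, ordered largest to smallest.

Linear molecule, 4 cuts → 5 fragments:
  406 − 0 = 406 bp
  2550 − 406 = 2144 bp
  3499 − 2550 = 949 bp
  4739 − 3499 = 1240 bp
  4945 − 4739 = 206 bp
Sorted largest to smallest: 2144, 1240, 949, 406, 206 bp.

2144, 1240, 949, 406, 206 bp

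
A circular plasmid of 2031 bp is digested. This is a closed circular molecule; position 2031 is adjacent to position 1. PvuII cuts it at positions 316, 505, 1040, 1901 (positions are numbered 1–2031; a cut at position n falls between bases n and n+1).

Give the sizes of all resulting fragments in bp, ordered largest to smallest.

Circular molecule, 4 cuts → 4 fragments:
  505 − 316 = 189 bp
  1040 − 505 = 535 bp
  1901 − 1040 = 861 bp
  wrap: 2031 − 1901 + 316 = 446 bp
Sorted largest to smallest: 861, 535, 446, 189 bp.

861, 535, 446, 189 bp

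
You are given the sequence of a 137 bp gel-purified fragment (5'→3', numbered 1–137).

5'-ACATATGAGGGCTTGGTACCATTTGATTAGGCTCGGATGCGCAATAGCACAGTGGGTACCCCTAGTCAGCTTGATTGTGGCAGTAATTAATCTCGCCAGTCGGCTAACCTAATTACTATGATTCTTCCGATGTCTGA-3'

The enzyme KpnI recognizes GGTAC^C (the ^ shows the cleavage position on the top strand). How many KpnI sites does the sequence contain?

2

GGTACC occurs starting at positions 15, 55.
KpnI cuts at 2 sites.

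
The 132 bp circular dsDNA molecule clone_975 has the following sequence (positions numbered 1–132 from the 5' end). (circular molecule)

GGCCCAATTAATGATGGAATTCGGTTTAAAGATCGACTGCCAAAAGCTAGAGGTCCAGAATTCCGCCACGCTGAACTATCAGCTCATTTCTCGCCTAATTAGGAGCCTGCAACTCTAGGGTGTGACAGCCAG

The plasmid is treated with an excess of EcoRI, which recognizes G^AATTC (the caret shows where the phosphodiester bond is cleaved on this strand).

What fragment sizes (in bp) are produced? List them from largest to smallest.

EcoRI sites (GAATTC) start at positions 17, 58.
EcoRI cuts after the first base of each site, so after positions 17, 58.
Circular molecule, 2 cuts → 2 fragments:
  18–58 → 41 bp
  59–132 then 1–17 → 74 + 17 = 91 bp
Sorted largest to smallest: 91, 41 bp.

91, 41 bp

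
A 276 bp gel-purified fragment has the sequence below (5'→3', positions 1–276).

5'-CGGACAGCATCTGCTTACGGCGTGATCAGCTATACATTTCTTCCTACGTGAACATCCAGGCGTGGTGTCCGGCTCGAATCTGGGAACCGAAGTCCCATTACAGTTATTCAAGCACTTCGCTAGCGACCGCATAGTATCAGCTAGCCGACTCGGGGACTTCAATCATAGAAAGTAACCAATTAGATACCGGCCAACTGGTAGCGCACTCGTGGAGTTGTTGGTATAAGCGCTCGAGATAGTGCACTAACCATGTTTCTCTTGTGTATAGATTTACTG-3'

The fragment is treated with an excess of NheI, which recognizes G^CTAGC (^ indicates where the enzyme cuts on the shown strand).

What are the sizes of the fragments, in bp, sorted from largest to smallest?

136, 119, 21 bp

NheI sites (GCTAGC) start at positions 119, 140.
NheI cuts after the first base of each site, so after positions 119, 140.
Linear molecule, 2 cuts → 3 fragments:
  1–119 → 119 bp
  120–140 → 21 bp
  141–276 → 136 bp
Sorted largest to smallest: 136, 119, 21 bp.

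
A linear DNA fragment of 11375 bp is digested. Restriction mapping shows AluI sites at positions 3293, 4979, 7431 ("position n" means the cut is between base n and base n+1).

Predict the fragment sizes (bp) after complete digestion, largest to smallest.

3944, 3293, 2452, 1686 bp

Linear molecule, 3 cuts → 4 fragments:
  3293 − 0 = 3293 bp
  4979 − 3293 = 1686 bp
  7431 − 4979 = 2452 bp
  11375 − 7431 = 3944 bp
Sorted largest to smallest: 3944, 3293, 2452, 1686 bp.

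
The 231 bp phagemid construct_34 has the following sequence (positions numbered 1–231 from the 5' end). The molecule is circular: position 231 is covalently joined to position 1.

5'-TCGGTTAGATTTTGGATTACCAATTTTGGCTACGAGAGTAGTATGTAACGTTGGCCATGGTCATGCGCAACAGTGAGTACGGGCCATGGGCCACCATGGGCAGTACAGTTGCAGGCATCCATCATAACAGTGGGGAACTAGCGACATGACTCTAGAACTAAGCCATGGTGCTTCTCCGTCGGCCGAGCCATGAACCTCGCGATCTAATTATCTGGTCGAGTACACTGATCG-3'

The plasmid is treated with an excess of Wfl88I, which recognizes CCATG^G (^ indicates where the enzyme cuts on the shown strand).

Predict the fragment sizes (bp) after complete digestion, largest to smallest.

Wfl88I sites (CCATGG) start at positions 55, 84, 94, 163.
Wfl88I cuts after base 5 of each site (before the last base), so after positions 59, 88, 98, 167.
Circular molecule, 4 cuts → 4 fragments:
  60–88 → 29 bp
  89–98 → 10 bp
  99–167 → 69 bp
  168–231 then 1–59 → 64 + 59 = 123 bp
Sorted largest to smallest: 123, 69, 29, 10 bp.

123, 69, 29, 10 bp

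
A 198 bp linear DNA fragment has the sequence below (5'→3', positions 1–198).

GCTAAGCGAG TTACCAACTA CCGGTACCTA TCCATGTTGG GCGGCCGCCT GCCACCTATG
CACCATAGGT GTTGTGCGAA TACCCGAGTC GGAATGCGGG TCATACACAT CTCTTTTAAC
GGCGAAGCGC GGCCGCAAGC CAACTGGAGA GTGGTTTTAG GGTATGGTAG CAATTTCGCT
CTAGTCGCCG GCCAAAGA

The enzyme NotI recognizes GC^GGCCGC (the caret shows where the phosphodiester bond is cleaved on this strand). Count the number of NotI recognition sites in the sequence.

GCGGCCGC occurs starting at positions 41, 129.
NotI cuts at 2 sites.

2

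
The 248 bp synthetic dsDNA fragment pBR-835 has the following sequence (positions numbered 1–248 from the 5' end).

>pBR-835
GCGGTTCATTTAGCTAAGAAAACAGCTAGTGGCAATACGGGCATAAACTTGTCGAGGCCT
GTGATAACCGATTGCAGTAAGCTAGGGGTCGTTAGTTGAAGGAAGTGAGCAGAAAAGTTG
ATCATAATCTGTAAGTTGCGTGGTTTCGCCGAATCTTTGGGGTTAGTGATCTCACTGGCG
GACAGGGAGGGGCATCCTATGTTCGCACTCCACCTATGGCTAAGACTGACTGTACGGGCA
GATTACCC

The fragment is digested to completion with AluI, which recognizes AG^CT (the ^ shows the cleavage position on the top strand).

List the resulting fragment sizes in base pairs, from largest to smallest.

AluI sites (AGCT) start at positions 12, 24, 80.
AluI cuts after base 2 of each site, so after positions 13, 25, 81.
Linear molecule, 3 cuts → 4 fragments:
  1–13 → 13 bp
  14–25 → 12 bp
  26–81 → 56 bp
  82–248 → 167 bp
Sorted largest to smallest: 167, 56, 13, 12 bp.

167, 56, 13, 12 bp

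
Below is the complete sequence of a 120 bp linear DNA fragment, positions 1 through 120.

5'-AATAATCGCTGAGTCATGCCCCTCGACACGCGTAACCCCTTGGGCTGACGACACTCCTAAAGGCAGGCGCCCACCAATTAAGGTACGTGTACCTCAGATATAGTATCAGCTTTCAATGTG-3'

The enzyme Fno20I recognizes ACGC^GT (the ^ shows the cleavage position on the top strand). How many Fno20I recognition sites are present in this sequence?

1

ACGCGT occurs starting at position 28.
Fno20I cuts at 1 site.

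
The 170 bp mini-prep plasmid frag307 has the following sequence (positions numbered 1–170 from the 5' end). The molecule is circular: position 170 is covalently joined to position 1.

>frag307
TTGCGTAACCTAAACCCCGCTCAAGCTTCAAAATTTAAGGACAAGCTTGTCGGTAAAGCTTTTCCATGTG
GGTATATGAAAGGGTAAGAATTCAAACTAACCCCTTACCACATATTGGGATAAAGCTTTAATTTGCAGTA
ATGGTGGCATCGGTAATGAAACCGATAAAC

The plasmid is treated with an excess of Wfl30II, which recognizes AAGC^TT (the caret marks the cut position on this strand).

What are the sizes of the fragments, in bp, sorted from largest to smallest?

70, 67, 20, 13 bp

Wfl30II sites (AAGCTT) start at positions 23, 43, 56, 123.
Wfl30II cuts after base 4 of each site, so after positions 26, 46, 59, 126.
Circular molecule, 4 cuts → 4 fragments:
  27–46 → 20 bp
  47–59 → 13 bp
  60–126 → 67 bp
  127–170 then 1–26 → 44 + 26 = 70 bp
Sorted largest to smallest: 70, 67, 20, 13 bp.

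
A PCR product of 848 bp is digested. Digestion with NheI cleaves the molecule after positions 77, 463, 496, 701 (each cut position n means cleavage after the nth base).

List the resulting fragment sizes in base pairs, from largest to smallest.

Linear molecule, 4 cuts → 5 fragments:
  77 − 0 = 77 bp
  463 − 77 = 386 bp
  496 − 463 = 33 bp
  701 − 496 = 205 bp
  848 − 701 = 147 bp
Sorted largest to smallest: 386, 205, 147, 77, 33 bp.

386, 205, 147, 77, 33 bp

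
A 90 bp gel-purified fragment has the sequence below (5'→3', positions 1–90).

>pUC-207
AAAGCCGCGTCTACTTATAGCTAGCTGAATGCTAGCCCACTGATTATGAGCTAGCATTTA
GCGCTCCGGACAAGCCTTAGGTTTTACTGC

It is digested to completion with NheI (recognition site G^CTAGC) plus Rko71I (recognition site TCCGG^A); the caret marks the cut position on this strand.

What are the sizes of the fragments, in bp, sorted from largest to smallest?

21, 20, 19, 19, 11 bp

NheI sites (GCTAGC) start at positions 20, 31, 50.
NheI cuts after the first base of each site, so after positions 20, 31, 50.
The Rko71I site (TCCGGA) starts at position 65.
Rko71I cuts after base 5 of each site (before the last base), so after position 69.
Combined cut positions: 20, 31, 50, 69.
Linear molecule, 4 cuts → 5 fragments:
  1–20 → 20 bp
  21–31 → 11 bp
  32–50 → 19 bp
  51–69 → 19 bp
  70–90 → 21 bp
Sorted largest to smallest: 21, 20, 19, 19, 11 bp.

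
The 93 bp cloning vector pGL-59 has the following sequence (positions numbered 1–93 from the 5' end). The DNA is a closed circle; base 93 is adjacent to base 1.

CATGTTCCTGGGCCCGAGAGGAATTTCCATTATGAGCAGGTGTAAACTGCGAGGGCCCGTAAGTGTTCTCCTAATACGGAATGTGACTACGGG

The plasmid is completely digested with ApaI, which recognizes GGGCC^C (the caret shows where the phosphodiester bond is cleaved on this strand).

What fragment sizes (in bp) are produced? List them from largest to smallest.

ApaI sites (GGGCCC) start at positions 10, 53.
ApaI cuts after base 5 of each site (before the last base), so after positions 14, 57.
Circular molecule, 2 cuts → 2 fragments:
  15–57 → 43 bp
  58–93 then 1–14 → 36 + 14 = 50 bp
Sorted largest to smallest: 50, 43 bp.

50, 43 bp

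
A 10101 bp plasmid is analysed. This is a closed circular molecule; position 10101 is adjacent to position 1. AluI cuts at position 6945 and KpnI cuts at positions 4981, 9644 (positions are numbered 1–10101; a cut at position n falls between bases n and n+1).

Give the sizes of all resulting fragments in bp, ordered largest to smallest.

Combined cut positions (sorted): 4981, 6945, 9644.
Circular molecule, 3 cuts → 3 fragments:
  6945 − 4981 = 1964 bp
  9644 − 6945 = 2699 bp
  wrap: 10101 − 9644 + 4981 = 5438 bp
Sorted largest to smallest: 5438, 2699, 1964 bp.

5438, 2699, 1964 bp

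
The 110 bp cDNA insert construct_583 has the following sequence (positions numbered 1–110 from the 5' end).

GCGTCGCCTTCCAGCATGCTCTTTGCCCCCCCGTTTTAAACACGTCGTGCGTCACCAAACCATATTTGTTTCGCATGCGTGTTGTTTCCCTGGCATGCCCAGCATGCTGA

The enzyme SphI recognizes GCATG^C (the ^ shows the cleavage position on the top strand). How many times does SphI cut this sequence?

GCATGC occurs starting at positions 14, 73, 93, 102.
SphI cuts at 4 sites.

4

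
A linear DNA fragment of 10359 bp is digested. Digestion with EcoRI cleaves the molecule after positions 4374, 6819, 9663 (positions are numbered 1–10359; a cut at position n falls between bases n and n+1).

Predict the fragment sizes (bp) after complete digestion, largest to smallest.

Linear molecule, 3 cuts → 4 fragments:
  4374 − 0 = 4374 bp
  6819 − 4374 = 2445 bp
  9663 − 6819 = 2844 bp
  10359 − 9663 = 696 bp
Sorted largest to smallest: 4374, 2844, 2445, 696 bp.

4374, 2844, 2445, 696 bp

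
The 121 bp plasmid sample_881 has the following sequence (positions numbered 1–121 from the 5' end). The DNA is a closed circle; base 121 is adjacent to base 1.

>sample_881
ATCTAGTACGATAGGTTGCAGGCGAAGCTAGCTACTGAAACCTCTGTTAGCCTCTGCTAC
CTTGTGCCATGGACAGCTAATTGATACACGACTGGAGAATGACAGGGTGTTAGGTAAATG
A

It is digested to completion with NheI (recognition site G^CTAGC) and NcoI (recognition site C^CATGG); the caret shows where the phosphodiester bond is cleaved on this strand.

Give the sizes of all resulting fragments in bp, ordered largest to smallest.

81, 40 bp

The NheI site (GCTAGC) starts at position 27.
NheI cuts after the first base of each site, so after position 27.
The NcoI site (CCATGG) starts at position 67.
NcoI cuts after the first base of each site, so after position 67.
Combined cut positions: 27, 67.
Circular molecule, 2 cuts → 2 fragments:
  28–67 → 40 bp
  68–121 then 1–27 → 54 + 27 = 81 bp
Sorted largest to smallest: 81, 40 bp.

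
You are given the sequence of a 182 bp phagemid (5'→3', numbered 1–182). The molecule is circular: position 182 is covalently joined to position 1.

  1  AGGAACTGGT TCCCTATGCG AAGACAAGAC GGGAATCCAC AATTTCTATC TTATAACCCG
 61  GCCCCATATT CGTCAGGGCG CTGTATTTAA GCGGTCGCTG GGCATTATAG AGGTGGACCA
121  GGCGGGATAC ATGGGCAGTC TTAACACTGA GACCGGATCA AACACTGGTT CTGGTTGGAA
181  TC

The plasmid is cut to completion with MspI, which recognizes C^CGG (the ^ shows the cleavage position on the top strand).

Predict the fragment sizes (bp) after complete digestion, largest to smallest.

95, 87 bp

MspI sites (CCGG) start at positions 58, 153.
MspI cuts after the first base of each site, so after positions 58, 153.
Circular molecule, 2 cuts → 2 fragments:
  59–153 → 95 bp
  154–182 then 1–58 → 29 + 58 = 87 bp
Sorted largest to smallest: 95, 87 bp.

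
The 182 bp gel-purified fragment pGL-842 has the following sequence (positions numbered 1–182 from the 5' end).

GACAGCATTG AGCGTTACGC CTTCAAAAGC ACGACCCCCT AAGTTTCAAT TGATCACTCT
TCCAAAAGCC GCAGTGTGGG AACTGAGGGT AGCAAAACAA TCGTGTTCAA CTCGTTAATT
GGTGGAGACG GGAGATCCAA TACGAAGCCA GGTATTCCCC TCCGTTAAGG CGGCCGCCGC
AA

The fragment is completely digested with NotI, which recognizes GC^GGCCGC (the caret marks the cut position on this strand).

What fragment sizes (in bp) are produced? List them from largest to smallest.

171, 11 bp

The NotI site (GCGGCCGC) starts at position 170.
NotI cuts after base 2 of each site, so after position 171.
Linear molecule, 1 cut → 2 fragments:
  1–171 → 171 bp
  172–182 → 11 bp
Sorted largest to smallest: 171, 11 bp.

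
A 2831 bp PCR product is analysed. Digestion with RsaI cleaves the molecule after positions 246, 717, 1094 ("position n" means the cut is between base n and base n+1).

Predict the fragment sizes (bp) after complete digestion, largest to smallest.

1737, 471, 377, 246 bp

Linear molecule, 3 cuts → 4 fragments:
  246 − 0 = 246 bp
  717 − 246 = 471 bp
  1094 − 717 = 377 bp
  2831 − 1094 = 1737 bp
Sorted largest to smallest: 1737, 471, 377, 246 bp.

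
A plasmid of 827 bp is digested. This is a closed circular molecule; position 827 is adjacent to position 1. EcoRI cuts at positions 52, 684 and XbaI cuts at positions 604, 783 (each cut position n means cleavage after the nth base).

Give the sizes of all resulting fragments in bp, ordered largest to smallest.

552, 99, 96, 80 bp

Combined cut positions (sorted): 52, 604, 684, 783.
Circular molecule, 4 cuts → 4 fragments:
  604 − 52 = 552 bp
  684 − 604 = 80 bp
  783 − 684 = 99 bp
  wrap: 827 − 783 + 52 = 96 bp
Sorted largest to smallest: 552, 99, 96, 80 bp.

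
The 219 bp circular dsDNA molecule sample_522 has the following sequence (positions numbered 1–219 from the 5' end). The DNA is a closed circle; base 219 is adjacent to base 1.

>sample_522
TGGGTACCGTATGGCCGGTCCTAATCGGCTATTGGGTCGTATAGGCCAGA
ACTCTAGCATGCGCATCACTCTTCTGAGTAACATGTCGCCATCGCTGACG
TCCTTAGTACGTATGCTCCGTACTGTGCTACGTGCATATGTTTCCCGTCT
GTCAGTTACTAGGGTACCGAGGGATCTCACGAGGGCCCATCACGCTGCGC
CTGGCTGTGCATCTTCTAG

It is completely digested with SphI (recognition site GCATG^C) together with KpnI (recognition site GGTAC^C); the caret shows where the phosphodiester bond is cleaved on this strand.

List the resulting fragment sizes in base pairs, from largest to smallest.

The SphI site (GCATGC) starts at position 57.
SphI cuts after base 5 of each site (before the last base), so after position 61.
KpnI sites (GGTACC) start at positions 3, 163.
KpnI cuts after base 5 of each site (before the last base), so after positions 7, 167.
Combined cut positions: 7, 61, 167.
Circular molecule, 3 cuts → 3 fragments:
  8–61 → 54 bp
  62–167 → 106 bp
  168–219 then 1–7 → 52 + 7 = 59 bp
Sorted largest to smallest: 106, 59, 54 bp.

106, 59, 54 bp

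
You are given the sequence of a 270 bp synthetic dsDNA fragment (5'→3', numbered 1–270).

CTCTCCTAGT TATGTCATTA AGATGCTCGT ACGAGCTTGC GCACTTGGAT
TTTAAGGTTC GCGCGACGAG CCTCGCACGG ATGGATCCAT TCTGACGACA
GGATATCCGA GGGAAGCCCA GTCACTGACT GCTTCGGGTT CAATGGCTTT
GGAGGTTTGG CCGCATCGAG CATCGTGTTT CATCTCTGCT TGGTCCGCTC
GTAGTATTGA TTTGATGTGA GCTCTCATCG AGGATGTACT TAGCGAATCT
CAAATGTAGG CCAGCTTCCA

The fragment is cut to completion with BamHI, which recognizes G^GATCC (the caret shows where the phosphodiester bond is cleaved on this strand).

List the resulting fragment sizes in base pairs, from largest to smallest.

187, 83 bp

The BamHI site (GGATCC) starts at position 83.
BamHI cuts after the first base of each site, so after position 83.
Linear molecule, 1 cut → 2 fragments:
  1–83 → 83 bp
  84–270 → 187 bp
Sorted largest to smallest: 187, 83 bp.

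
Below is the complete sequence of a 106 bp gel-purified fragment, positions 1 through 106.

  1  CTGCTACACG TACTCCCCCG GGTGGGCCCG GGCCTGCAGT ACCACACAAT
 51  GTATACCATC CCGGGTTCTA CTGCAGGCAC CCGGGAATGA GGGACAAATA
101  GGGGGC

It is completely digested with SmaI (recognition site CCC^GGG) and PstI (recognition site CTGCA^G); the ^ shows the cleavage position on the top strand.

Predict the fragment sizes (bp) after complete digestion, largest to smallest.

24, 24, 19, 13, 10, 9, 7 bp

SmaI sites (CCCGGG) start at positions 17, 27, 60, 80.
SmaI cuts after base 3 of each site, so after positions 19, 29, 62, 82.
PstI sites (CTGCAG) start at positions 34, 71.
PstI cuts after base 5 of each site (before the last base), so after positions 38, 75.
Combined cut positions: 19, 29, 38, 62, 75, 82.
Linear molecule, 6 cuts → 7 fragments:
  1–19 → 19 bp
  20–29 → 10 bp
  30–38 → 9 bp
  39–62 → 24 bp
  63–75 → 13 bp
  76–82 → 7 bp
  83–106 → 24 bp
Sorted largest to smallest: 24, 24, 19, 13, 10, 9, 7 bp.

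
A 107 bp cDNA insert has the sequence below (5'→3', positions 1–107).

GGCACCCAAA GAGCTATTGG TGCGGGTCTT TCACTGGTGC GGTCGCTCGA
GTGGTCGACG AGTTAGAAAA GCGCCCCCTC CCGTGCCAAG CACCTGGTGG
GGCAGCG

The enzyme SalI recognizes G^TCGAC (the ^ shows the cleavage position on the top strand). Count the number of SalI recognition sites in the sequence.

1

GTCGAC occurs starting at position 54.
SalI cuts at 1 site.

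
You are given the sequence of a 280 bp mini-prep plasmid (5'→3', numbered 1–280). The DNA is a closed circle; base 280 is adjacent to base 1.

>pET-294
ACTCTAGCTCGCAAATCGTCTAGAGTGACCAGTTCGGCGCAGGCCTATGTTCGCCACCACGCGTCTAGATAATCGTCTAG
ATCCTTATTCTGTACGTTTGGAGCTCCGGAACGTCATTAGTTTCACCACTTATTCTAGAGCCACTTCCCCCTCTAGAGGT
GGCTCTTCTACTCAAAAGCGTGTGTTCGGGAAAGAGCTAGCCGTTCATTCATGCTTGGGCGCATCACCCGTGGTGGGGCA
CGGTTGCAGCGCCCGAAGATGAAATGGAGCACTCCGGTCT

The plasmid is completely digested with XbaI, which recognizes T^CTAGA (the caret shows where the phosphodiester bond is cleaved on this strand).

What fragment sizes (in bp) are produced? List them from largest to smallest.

147, 58, 45, 18, 12 bp

XbaI sites (TCTAGA) start at positions 19, 64, 76, 134, 152.
XbaI cuts after the first base of each site, so after positions 19, 64, 76, 134, 152.
Circular molecule, 5 cuts → 5 fragments:
  20–64 → 45 bp
  65–76 → 12 bp
  77–134 → 58 bp
  135–152 → 18 bp
  153–280 then 1–19 → 128 + 19 = 147 bp
Sorted largest to smallest: 147, 58, 45, 18, 12 bp.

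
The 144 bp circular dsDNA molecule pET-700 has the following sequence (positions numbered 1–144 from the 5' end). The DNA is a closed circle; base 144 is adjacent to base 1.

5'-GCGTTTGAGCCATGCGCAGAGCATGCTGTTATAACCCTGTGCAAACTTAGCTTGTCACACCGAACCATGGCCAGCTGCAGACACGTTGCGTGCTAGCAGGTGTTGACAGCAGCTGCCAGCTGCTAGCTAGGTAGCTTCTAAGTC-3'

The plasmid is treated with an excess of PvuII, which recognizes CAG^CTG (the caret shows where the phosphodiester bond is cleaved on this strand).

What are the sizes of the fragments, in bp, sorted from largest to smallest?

99, 38, 7 bp

PvuII sites (CAGCTG) start at positions 72, 110, 117.
PvuII cuts after base 3 of each site, so after positions 74, 112, 119.
Circular molecule, 3 cuts → 3 fragments:
  75–112 → 38 bp
  113–119 → 7 bp
  120–144 then 1–74 → 25 + 74 = 99 bp
Sorted largest to smallest: 99, 38, 7 bp.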